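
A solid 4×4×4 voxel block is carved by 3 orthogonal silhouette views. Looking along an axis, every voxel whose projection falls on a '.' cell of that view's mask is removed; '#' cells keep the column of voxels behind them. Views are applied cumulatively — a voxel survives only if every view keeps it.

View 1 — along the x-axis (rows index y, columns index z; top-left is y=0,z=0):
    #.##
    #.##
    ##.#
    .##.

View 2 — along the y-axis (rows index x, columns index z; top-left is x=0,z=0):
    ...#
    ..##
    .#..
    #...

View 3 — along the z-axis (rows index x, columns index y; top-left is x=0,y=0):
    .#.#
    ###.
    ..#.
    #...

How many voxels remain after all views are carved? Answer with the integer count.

|visual hull| = 8

start: 4×4×4 = 64 voxels
V1 x: intersect with YZ mask (11 set) -- 44 left
V2 y: intersect with XZ mask (5 set) -- 14 left
V3 z: intersect with XY mask (7 set) -- 8 left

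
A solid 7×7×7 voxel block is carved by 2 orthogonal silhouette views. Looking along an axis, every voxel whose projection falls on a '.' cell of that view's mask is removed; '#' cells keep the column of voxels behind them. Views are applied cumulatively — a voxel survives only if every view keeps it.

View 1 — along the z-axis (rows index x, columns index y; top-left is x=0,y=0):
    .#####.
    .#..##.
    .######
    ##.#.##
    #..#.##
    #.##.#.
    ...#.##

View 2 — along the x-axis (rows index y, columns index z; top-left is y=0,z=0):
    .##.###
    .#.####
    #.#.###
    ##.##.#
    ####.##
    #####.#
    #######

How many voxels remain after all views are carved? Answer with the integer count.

full grid |V| = 343
V1 z: intersect with XY mask (30 set) -- 210 left
V2 x: intersect with YZ mask (39 set) -- 168 left

|visual hull| = 168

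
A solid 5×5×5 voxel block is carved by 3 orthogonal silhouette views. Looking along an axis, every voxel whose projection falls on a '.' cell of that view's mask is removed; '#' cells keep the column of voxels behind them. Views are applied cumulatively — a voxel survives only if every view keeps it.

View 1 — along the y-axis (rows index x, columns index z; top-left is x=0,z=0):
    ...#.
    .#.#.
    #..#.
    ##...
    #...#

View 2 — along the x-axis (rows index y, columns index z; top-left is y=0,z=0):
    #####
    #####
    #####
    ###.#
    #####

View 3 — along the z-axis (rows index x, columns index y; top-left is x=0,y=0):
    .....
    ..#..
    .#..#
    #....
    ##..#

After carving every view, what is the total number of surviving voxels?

start: 5×5×5 = 125 voxels
V1 y: intersect with XZ mask (9 set) -- 45 left
V2 x: intersect with YZ mask (24 set) -- 42 left
V3 z: intersect with XY mask (7 set) -- 14 left

voxel count = 14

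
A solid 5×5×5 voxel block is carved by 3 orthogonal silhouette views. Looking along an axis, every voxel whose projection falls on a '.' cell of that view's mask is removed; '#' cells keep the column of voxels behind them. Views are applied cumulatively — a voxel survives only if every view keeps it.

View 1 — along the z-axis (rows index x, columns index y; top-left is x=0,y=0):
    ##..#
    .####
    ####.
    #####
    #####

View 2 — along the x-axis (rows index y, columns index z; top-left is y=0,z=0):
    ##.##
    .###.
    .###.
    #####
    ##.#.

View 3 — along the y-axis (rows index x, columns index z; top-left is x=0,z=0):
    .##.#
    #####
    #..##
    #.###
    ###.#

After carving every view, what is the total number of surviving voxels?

voxel count = 53

start: 5×5×5 = 125 voxels
V1 z: intersect with XY mask (21 set) -- 105 left
V2 x: intersect with YZ mask (18 set) -- 75 left
V3 y: intersect with XZ mask (19 set) -- 53 left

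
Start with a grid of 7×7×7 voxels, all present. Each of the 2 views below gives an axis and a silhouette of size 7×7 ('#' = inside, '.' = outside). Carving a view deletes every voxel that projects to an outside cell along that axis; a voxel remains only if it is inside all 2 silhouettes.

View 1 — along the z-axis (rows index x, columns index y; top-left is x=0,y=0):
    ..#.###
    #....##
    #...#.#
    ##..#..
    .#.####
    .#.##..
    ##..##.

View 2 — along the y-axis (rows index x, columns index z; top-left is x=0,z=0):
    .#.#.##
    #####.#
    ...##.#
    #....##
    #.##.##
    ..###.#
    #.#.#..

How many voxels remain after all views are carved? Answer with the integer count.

voxel count = 101

start: 7×7×7 = 343 voxels
[1] z-view keeps 25 columns → grid now 175
[2] y-view keeps 28 columns → grid now 101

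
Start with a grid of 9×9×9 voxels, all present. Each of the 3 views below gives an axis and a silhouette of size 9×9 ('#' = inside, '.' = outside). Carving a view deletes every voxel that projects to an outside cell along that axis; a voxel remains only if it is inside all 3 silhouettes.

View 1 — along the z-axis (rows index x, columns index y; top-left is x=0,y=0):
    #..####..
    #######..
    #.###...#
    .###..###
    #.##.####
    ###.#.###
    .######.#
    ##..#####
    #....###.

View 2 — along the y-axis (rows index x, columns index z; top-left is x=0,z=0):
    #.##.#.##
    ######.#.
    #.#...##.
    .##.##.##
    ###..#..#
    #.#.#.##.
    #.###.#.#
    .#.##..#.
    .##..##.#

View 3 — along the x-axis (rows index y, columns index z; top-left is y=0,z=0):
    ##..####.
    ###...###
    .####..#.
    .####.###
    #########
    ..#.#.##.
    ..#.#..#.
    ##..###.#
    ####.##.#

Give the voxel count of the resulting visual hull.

before carving: 729 voxels (9×9×9)
V1 z: intersect with XY mask (55 set) -- 495 left
V2 y: intersect with XZ mask (48 set) -- 295 left
V3 x: intersect with YZ mask (53 set) -- 187 left

remaining voxels: 187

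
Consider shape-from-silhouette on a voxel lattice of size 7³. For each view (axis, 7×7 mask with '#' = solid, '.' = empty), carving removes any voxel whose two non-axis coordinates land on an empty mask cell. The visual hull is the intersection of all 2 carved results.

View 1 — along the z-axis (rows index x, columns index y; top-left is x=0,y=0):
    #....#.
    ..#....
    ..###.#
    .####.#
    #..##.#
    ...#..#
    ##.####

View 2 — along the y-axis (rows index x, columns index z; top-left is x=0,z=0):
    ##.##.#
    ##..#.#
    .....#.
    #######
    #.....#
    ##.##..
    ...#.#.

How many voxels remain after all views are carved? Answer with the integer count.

initial block: 7^3 = 343
step 1: project along z, AND mask (24/49) → |grid| = 168
step 2: project along y, AND mask (25/49) → |grid| = 81

|visual hull| = 81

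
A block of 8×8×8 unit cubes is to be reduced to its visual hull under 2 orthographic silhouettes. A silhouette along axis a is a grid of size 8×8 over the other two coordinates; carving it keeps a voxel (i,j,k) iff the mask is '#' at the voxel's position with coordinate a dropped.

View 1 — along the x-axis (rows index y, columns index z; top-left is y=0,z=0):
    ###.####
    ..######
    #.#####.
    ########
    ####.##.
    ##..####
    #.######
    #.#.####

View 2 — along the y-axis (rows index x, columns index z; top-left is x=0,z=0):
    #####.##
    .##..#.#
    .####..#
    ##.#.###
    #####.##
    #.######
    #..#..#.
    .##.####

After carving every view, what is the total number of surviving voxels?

remaining voxels: 288

before carving: 512 voxels (8×8×8)
[1] x-view keeps 52 columns → grid now 416
[2] y-view keeps 45 columns → grid now 288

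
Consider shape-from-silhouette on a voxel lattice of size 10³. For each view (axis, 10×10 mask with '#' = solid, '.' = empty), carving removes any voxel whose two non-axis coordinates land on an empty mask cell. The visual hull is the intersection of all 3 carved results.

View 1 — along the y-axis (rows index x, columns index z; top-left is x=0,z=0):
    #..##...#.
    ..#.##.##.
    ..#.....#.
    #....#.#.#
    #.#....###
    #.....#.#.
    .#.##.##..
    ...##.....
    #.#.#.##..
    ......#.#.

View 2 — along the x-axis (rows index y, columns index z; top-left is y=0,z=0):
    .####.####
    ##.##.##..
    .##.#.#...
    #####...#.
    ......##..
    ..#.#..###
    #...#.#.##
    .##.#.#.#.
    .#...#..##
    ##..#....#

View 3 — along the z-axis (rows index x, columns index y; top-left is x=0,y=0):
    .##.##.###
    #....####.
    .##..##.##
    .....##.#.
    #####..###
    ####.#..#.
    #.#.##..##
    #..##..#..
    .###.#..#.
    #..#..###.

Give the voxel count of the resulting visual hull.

start: 10×10×10 = 1000 voxels
  1. axis=1 (XZ plane), |mask|=37  ⇒  voxels=370
  2. axis=0 (YZ plane), |mask|=49  ⇒  voxels=188
  3. axis=2 (XY plane), |mask|=55  ⇒  voxels=104

voxel count = 104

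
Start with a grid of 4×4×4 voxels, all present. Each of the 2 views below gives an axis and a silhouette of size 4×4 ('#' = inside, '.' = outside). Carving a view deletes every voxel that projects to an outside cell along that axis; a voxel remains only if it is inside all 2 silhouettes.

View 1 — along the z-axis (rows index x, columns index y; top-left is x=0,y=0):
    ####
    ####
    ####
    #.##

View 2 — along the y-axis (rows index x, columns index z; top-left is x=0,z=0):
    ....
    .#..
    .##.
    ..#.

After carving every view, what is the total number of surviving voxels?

initial block: 4^3 = 64
V1 z: intersect with XY mask (15 set) -- 60 left
V2 y: intersect with XZ mask (4 set) -- 15 left

|visual hull| = 15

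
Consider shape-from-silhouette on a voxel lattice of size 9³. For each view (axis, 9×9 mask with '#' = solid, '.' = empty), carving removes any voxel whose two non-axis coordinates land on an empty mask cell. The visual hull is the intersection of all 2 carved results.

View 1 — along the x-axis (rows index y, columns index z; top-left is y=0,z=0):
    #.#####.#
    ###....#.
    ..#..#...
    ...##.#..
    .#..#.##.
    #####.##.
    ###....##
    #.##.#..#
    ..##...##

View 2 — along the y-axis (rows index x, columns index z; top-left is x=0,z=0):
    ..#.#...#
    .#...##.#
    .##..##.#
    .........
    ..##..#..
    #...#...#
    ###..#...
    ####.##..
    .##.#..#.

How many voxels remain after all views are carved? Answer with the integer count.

voxel count = 148

start: 9×9×9 = 729 voxels
step 1: project along x, AND mask (41/81) → |grid| = 369
step 2: project along y, AND mask (32/81) → |grid| = 148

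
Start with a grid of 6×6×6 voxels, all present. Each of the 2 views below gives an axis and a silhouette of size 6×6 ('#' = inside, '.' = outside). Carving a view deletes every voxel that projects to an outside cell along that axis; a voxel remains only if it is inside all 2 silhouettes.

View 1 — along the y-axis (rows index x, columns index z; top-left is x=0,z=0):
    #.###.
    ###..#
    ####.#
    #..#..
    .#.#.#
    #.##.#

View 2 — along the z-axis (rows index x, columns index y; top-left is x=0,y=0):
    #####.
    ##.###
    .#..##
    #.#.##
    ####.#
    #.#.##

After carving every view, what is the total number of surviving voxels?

94 voxels

initial block: 6^3 = 216
after view 1 [y-axis, 22 of 36 cells solid] → remaining = 132
after view 2 [z-axis, 26 of 36 cells solid] → remaining = 94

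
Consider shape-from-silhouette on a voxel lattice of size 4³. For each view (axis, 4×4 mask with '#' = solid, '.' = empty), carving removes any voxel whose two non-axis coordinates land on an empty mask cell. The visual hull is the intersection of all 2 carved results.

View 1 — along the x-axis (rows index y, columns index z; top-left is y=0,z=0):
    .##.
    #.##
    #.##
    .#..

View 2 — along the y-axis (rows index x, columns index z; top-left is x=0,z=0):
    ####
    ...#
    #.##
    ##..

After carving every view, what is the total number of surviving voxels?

|visual hull| = 22

start: 4×4×4 = 64 voxels
after view 1 [x-axis, 9 of 16 cells solid] → remaining = 36
after view 2 [y-axis, 10 of 16 cells solid] → remaining = 22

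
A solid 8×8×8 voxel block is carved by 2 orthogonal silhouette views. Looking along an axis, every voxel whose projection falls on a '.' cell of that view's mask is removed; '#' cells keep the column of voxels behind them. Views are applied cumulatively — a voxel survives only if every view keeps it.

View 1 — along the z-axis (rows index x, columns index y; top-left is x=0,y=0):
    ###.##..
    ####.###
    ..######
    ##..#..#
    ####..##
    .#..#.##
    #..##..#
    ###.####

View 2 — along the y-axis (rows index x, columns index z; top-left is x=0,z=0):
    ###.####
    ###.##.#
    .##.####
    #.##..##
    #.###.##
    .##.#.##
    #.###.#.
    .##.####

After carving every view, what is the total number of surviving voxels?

251 voxels

full grid |V| = 512
after view 1 [z-axis, 43 of 64 cells solid] → remaining = 344
after view 2 [y-axis, 46 of 64 cells solid] → remaining = 251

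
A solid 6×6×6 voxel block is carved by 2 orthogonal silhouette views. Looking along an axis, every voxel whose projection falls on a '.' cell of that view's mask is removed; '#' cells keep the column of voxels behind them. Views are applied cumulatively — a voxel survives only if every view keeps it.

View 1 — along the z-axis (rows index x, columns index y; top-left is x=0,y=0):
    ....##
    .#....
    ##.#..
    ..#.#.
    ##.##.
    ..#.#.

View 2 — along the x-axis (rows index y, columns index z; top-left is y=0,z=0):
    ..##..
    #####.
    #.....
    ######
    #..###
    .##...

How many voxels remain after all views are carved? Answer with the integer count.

51 voxels

start: 6×6×6 = 216 voxels
V1 z: intersect with XY mask (14 set) -- 84 left
V2 x: intersect with YZ mask (20 set) -- 51 left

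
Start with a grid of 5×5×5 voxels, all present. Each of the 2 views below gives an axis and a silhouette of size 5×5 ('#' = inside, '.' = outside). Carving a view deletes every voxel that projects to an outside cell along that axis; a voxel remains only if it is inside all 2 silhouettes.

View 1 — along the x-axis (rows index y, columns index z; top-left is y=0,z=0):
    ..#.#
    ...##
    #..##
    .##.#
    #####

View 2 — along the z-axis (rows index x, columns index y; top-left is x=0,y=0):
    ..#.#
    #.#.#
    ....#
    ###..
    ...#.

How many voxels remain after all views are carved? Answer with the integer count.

initial block: 5^3 = 125
[1] x-view keeps 15 columns → grid now 75
[2] z-view keeps 10 columns → grid now 33

remaining voxels: 33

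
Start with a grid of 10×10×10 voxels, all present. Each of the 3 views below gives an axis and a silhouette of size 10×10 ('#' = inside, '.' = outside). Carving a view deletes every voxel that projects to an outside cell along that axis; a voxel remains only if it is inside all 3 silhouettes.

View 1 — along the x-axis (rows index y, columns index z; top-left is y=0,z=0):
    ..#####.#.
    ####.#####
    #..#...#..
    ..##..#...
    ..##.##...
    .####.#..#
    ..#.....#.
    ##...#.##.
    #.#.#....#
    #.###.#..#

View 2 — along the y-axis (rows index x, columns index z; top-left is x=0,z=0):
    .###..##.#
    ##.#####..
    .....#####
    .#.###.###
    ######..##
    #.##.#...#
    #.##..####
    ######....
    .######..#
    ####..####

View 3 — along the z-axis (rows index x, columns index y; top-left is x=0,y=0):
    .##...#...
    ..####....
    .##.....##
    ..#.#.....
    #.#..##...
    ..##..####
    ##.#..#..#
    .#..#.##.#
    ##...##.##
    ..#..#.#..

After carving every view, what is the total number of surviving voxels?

|visual hull| = 137

initial block: 10^3 = 1000
after view 1 [x-axis, 48 of 100 cells solid] → remaining = 480
after view 2 [y-axis, 66 of 100 cells solid] → remaining = 324
after view 3 [z-axis, 42 of 100 cells solid] → remaining = 137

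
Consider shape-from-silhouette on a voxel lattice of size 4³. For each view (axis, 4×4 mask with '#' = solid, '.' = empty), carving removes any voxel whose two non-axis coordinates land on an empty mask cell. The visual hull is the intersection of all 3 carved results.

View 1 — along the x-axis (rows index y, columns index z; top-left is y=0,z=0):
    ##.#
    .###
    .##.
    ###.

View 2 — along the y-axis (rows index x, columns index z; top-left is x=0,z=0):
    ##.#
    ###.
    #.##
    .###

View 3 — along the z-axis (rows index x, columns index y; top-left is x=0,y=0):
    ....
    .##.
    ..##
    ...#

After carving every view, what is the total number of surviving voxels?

|visual hull| = 9

full grid |V| = 64
after view 1 [x-axis, 11 of 16 cells solid] → remaining = 44
after view 2 [y-axis, 12 of 16 cells solid] → remaining = 33
after view 3 [z-axis, 5 of 16 cells solid] → remaining = 9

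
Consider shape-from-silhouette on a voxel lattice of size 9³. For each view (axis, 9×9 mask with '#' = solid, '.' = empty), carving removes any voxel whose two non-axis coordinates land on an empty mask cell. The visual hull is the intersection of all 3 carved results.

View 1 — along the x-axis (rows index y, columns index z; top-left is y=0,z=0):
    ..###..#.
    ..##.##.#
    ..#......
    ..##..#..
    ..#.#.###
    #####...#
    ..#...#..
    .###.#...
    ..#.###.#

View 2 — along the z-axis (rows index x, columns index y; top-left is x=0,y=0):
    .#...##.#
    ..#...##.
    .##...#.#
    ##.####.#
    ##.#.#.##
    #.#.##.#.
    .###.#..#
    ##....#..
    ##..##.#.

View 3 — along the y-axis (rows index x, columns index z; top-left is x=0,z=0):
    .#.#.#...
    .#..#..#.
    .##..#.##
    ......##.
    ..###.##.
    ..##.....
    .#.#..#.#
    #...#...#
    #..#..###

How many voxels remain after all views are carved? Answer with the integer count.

remaining voxels: 71

start: 9×9×9 = 729 voxels
carve view 1 (along x, YZ-mask fill 35/81): 315 voxels remain
carve view 2 (along z, XY-mask fill 42/81): 170 voxels remain
carve view 3 (along y, XZ-mask fill 32/81): 71 voxels remain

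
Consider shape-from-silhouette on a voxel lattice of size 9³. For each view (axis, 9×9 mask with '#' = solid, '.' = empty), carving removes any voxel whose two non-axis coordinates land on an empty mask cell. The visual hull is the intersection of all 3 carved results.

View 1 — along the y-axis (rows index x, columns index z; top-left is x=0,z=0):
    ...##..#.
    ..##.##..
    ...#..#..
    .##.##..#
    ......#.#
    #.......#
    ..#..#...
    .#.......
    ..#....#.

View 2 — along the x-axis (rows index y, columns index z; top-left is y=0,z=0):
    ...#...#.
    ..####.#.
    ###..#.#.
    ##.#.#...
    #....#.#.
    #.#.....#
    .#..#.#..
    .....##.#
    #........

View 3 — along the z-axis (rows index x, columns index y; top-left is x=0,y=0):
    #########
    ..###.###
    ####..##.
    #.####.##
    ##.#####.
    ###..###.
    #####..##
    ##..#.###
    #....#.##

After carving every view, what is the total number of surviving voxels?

|visual hull| = 50

start: 9×9×9 = 729 voxels
after view 1 [y-axis, 23 of 81 cells solid] → remaining = 207
after view 2 [x-axis, 29 of 81 cells solid] → remaining = 71
after view 3 [z-axis, 58 of 81 cells solid] → remaining = 50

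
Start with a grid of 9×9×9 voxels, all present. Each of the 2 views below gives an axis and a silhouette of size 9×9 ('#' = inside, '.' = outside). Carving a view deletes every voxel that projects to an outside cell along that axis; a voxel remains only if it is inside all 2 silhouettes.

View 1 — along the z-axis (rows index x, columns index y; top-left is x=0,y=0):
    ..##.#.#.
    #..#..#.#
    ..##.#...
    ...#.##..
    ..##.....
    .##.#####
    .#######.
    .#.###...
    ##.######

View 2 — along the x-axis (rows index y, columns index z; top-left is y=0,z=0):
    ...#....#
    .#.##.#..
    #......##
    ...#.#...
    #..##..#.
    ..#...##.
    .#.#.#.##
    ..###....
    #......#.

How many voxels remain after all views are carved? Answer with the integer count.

full grid |V| = 729
[1] z-view keeps 42 columns → grid now 378
[2] x-view keeps 28 columns → grid now 131

|visual hull| = 131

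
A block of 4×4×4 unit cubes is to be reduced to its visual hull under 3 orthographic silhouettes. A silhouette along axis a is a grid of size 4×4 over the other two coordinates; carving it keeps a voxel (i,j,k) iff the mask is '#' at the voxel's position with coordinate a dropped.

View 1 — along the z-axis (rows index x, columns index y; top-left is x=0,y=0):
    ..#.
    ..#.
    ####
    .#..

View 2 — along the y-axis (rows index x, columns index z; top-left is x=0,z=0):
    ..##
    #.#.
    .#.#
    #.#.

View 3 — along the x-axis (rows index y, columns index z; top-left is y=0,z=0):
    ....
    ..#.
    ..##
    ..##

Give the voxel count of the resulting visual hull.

initial block: 4^3 = 64
[1] z-view keeps 7 columns → grid now 28
[2] y-view keeps 8 columns → grid now 14
[3] x-view keeps 5 columns → grid now 6

voxel count = 6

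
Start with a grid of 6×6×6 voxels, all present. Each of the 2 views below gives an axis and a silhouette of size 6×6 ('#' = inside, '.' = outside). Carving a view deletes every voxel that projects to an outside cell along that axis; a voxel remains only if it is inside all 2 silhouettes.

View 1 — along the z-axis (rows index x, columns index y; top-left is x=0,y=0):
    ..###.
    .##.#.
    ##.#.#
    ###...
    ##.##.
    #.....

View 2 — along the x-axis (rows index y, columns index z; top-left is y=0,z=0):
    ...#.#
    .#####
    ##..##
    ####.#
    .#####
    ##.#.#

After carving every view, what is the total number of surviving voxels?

remaining voxels: 74

start: 6×6×6 = 216 voxels
  1. axis=2 (XY plane), |mask|=18  ⇒  voxels=108
  2. axis=0 (YZ plane), |mask|=25  ⇒  voxels=74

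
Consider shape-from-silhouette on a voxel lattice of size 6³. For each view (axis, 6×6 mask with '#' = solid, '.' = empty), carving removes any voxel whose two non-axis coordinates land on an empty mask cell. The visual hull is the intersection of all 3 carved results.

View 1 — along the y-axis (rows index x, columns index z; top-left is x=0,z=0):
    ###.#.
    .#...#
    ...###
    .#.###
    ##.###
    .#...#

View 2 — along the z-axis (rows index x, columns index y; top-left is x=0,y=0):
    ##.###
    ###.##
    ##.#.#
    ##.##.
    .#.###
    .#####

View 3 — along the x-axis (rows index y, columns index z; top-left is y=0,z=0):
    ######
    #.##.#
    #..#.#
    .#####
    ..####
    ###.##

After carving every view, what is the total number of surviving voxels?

full grid |V| = 216
V1 y: intersect with XZ mask (20 set) -- 120 left
V2 z: intersect with XY mask (27 set) -- 88 left
V3 x: intersect with YZ mask (27 set) -- 66 left

remaining voxels: 66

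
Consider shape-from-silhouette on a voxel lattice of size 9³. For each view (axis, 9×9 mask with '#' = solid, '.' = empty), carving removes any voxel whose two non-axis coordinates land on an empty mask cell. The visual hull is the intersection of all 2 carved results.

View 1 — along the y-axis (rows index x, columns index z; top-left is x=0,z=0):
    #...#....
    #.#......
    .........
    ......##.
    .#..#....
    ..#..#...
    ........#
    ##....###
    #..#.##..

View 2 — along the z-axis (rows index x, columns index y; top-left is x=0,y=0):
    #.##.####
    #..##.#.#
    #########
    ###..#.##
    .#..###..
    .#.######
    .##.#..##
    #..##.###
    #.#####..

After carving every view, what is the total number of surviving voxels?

117 voxels

before carving: 729 voxels (9×9×9)
after view 1 [y-axis, 20 of 81 cells solid] → remaining = 180
after view 2 [z-axis, 55 of 81 cells solid] → remaining = 117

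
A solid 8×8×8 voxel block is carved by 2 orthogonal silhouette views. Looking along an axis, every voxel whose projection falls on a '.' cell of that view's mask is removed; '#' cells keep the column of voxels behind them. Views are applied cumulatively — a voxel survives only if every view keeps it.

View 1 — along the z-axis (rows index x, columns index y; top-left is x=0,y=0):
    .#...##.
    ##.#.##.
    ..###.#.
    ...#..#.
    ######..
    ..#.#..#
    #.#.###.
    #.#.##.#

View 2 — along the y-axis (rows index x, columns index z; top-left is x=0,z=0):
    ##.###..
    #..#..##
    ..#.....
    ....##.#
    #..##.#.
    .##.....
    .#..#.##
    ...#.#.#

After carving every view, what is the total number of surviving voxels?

|visual hull| = 110

initial block: 8^3 = 512
after view 1 [z-axis, 33 of 64 cells solid] → remaining = 264
after view 2 [y-axis, 26 of 64 cells solid] → remaining = 110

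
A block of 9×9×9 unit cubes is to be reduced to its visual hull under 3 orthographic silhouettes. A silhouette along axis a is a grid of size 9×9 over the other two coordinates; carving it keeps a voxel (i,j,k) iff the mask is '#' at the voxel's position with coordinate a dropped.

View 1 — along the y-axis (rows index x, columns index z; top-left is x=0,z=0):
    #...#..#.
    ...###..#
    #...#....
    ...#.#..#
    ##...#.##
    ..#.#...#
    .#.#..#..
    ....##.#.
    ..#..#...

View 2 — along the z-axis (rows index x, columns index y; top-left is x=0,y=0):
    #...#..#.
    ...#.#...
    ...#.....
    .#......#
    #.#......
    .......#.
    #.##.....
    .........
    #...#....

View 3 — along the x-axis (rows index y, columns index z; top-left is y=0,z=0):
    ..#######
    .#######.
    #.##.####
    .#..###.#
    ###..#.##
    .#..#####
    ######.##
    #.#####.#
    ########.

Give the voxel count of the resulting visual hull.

37 voxels

initial block: 9^3 = 729
after view 1 [y-axis, 28 of 81 cells solid] → remaining = 252
after view 2 [z-axis, 16 of 81 cells solid] → remaining = 51
after view 3 [x-axis, 61 of 81 cells solid] → remaining = 37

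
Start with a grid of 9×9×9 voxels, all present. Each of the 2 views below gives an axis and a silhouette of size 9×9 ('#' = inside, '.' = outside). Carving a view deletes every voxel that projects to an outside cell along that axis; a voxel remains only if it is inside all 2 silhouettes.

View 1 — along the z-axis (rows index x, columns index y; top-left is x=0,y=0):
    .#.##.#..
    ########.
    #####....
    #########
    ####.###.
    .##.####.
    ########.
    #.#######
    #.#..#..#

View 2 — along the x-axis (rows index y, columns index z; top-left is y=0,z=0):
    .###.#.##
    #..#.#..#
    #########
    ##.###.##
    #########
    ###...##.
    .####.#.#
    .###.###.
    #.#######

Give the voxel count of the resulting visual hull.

initial block: 9^3 = 729
  1. axis=2 (XY plane), |mask|=59  ⇒  voxels=531
  2. axis=0 (YZ plane), |mask|=60  ⇒  voxels=391

remaining voxels: 391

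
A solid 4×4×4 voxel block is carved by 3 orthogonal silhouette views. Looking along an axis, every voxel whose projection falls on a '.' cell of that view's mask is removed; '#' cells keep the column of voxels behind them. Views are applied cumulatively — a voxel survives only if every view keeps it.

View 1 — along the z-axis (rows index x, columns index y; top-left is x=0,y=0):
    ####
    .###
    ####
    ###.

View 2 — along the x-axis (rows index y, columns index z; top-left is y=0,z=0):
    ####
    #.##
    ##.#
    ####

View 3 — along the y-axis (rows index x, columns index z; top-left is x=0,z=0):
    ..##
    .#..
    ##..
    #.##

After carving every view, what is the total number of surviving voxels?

voxel count = 24

full grid |V| = 64
V1 z: intersect with XY mask (14 set) -- 56 left
V2 x: intersect with YZ mask (14 set) -- 48 left
V3 y: intersect with XZ mask (8 set) -- 24 left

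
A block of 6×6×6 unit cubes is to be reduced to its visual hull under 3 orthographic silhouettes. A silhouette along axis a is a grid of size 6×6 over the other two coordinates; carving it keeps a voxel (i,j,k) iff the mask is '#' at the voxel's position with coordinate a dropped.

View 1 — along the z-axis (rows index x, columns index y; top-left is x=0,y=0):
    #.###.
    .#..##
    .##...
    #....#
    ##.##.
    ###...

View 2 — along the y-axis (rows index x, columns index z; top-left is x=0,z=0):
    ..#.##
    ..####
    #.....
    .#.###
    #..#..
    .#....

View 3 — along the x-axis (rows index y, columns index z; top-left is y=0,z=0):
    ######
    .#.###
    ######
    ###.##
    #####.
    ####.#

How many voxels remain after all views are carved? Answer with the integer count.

full grid |V| = 216
V1 z: intersect with XY mask (18 set) -- 108 left
V2 y: intersect with XZ mask (15 set) -- 45 left
V3 x: intersect with YZ mask (31 set) -- 37 left

voxel count = 37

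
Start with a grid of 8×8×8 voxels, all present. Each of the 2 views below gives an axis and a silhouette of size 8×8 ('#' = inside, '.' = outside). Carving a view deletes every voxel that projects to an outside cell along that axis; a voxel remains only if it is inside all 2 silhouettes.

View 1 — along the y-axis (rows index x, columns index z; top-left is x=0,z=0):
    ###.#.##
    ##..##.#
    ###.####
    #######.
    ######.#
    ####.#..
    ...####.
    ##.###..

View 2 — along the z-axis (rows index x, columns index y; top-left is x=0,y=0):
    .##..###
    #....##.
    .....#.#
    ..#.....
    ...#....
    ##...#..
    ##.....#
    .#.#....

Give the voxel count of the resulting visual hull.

|visual hull| = 110

initial block: 8^3 = 512
carve view 1 (along y, XZ-mask fill 46/64): 368 voxels remain
carve view 2 (along z, XY-mask fill 20/64): 110 voxels remain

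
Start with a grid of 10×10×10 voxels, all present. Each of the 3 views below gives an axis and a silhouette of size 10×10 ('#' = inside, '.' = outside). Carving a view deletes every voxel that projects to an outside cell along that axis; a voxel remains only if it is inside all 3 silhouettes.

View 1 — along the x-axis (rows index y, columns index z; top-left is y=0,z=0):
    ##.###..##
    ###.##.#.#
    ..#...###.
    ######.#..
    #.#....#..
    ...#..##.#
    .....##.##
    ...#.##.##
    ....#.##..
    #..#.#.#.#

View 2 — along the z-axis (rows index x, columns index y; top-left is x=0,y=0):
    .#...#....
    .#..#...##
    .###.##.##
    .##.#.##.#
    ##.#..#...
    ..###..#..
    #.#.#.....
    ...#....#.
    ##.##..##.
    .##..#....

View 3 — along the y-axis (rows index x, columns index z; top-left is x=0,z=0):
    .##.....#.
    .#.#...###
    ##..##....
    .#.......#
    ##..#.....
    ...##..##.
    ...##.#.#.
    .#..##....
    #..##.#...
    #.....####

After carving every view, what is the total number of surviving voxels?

|visual hull| = 75

initial block: 10^3 = 1000
V1 x: intersect with YZ mask (49 set) -- 490 left
V2 z: intersect with XY mask (41 set) -- 206 left
V3 y: intersect with XZ mask (37 set) -- 75 left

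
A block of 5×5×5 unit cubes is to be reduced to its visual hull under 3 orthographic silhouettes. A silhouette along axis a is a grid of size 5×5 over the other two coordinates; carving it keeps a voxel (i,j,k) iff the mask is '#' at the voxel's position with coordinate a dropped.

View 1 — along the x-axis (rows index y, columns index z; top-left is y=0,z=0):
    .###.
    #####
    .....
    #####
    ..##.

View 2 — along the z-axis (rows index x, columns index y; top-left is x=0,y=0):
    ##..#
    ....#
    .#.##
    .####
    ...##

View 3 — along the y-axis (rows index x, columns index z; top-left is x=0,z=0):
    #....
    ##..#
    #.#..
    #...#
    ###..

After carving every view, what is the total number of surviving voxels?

remaining voxels: 14

before carving: 125 voxels (5×5×5)
carve view 1 (along x, YZ-mask fill 15/25): 75 voxels remain
carve view 2 (along z, XY-mask fill 13/25): 43 voxels remain
carve view 3 (along y, XZ-mask fill 11/25): 14 voxels remain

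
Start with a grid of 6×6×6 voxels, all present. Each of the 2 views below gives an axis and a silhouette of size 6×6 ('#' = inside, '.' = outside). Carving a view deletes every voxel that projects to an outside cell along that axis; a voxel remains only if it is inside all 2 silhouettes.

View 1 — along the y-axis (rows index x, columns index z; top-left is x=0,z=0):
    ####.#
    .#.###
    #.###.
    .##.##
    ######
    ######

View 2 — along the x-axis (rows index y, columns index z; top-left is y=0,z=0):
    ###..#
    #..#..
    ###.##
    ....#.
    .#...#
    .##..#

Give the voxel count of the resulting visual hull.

before carving: 216 voxels (6×6×6)
V1 y: intersect with XZ mask (29 set) -- 174 left
V2 x: intersect with YZ mask (17 set) -- 82 left

|visual hull| = 82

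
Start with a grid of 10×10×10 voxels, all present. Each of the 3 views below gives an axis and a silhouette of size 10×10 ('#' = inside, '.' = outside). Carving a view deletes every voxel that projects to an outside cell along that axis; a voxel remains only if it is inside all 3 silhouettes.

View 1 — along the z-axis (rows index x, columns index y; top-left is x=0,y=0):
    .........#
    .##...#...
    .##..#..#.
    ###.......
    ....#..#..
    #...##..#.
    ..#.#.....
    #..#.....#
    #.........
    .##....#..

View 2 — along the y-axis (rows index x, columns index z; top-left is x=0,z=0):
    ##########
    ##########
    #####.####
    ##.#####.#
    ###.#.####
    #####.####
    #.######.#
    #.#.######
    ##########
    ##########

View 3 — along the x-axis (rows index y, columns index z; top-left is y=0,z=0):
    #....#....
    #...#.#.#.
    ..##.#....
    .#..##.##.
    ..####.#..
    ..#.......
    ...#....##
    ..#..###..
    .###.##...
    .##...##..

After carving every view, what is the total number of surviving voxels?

start: 10×10×10 = 1000 voxels
V1 z: intersect with XY mask (26 set) -- 260 left
V2 y: intersect with XZ mask (90 set) -- 232 left
V3 x: intersect with YZ mask (36 set) -- 78 left

78 voxels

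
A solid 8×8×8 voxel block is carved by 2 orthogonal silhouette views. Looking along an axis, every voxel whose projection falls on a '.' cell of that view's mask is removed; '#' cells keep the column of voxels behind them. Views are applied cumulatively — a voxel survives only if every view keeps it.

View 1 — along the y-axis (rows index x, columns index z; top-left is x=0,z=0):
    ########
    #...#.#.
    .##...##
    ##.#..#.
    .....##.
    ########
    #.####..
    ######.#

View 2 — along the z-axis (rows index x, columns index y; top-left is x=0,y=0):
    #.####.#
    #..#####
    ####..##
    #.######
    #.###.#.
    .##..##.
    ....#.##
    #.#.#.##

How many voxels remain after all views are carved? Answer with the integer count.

start: 8×8×8 = 512 voxels
[1] y-view keeps 41 columns → grid now 328
[2] z-view keeps 42 columns → grid now 210

|visual hull| = 210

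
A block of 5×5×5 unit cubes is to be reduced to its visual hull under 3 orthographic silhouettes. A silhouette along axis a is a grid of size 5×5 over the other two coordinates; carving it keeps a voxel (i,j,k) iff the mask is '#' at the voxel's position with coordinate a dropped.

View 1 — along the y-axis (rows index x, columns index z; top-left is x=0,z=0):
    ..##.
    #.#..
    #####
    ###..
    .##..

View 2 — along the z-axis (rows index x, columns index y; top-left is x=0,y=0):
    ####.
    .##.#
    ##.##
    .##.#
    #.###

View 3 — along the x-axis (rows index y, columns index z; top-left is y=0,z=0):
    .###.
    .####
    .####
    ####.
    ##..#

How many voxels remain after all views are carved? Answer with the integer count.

remaining voxels: 38

start: 5×5×5 = 125 voxels
step 1: project along y, AND mask (14/25) → |grid| = 70
step 2: project along z, AND mask (18/25) → |grid| = 51
step 3: project along x, AND mask (18/25) → |grid| = 38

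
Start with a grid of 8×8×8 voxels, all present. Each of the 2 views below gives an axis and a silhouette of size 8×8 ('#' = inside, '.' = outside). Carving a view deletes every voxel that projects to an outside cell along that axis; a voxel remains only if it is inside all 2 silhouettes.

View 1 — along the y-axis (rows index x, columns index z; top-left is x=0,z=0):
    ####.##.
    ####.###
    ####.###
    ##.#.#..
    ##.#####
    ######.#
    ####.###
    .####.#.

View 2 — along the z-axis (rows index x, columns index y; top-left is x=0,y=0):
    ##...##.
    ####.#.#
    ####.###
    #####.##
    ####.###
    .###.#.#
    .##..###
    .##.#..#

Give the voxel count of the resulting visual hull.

start: 8×8×8 = 512 voxels
[1] y-view keeps 50 columns → grid now 400
[2] z-view keeps 45 columns → grid now 282

remaining voxels: 282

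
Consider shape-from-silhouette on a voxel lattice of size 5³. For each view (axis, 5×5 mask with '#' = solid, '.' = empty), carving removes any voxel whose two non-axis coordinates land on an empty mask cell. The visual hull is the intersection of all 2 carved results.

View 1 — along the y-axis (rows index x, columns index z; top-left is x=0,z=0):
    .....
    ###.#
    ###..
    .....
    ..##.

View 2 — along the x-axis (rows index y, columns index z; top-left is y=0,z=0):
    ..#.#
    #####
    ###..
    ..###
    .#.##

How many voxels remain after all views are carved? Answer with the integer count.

initial block: 5^3 = 125
[1] y-view keeps 9 columns → grid now 45
[2] x-view keeps 16 columns → grid now 29

voxel count = 29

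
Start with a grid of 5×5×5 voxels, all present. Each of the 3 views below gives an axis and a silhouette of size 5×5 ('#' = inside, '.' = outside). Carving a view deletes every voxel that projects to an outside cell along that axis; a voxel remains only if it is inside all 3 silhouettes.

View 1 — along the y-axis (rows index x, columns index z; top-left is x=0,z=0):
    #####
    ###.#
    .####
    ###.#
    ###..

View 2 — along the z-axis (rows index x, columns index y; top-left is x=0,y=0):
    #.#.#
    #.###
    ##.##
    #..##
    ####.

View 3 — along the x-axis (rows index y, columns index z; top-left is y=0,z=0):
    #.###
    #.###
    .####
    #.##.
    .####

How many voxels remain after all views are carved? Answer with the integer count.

initial block: 5^3 = 125
V1 y: intersect with XZ mask (20 set) -- 100 left
V2 z: intersect with XY mask (18 set) -- 71 left
V3 x: intersect with YZ mask (19 set) -- 51 left

51 voxels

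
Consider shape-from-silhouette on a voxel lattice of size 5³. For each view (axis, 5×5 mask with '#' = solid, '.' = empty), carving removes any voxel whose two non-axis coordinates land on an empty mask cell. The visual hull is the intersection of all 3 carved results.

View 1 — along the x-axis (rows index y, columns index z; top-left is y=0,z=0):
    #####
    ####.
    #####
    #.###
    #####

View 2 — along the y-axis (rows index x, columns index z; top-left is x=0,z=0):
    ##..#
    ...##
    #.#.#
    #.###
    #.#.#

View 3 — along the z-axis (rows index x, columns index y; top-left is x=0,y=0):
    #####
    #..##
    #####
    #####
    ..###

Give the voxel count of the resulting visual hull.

61 voxels

full grid |V| = 125
after view 1 [x-axis, 23 of 25 cells solid] → remaining = 115
after view 2 [y-axis, 15 of 25 cells solid] → remaining = 69
after view 3 [z-axis, 21 of 25 cells solid] → remaining = 61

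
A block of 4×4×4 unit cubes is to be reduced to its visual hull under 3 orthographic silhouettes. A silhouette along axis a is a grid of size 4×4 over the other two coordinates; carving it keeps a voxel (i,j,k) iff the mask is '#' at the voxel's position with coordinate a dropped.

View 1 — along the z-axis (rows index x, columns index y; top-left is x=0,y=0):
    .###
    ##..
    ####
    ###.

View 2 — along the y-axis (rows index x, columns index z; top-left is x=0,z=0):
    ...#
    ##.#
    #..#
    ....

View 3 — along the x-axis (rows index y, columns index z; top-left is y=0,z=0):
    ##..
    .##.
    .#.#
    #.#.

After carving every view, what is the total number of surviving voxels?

remaining voxels: 7

initial block: 4^3 = 64
after view 1 [z-axis, 12 of 16 cells solid] → remaining = 48
after view 2 [y-axis, 6 of 16 cells solid] → remaining = 17
after view 3 [x-axis, 8 of 16 cells solid] → remaining = 7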